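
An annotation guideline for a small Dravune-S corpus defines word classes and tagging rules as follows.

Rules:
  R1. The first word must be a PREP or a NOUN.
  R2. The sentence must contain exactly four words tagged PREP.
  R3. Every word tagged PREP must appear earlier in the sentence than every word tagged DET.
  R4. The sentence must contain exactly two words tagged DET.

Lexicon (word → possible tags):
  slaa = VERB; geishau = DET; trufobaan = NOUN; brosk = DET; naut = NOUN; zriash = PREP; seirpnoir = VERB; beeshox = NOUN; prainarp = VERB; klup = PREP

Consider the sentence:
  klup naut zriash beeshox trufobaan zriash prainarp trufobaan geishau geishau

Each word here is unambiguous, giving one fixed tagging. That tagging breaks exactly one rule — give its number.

2

Fixed tagging: PREP NOUN PREP NOUN NOUN PREP VERB NOUN DET DET.
Rule check: R1 ok, R2 fails, R3 ok, R4 ok.
Only rule 2 fails.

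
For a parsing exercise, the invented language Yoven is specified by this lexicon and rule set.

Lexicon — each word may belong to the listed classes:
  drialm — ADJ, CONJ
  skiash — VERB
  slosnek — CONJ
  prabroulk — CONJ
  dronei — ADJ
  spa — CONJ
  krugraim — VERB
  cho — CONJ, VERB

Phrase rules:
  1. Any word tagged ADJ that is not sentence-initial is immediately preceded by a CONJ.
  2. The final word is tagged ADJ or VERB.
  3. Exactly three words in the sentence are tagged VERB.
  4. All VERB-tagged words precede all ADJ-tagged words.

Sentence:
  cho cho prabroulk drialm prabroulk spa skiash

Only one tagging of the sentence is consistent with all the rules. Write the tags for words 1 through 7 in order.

Candidates per position — 1:cho {CONJ,VERB}; 2:cho {CONJ,VERB}; 3:prabroulk {CONJ}; 4:drialm {ADJ,CONJ}; 5:prabroulk {CONJ}; 6:spa {CONJ}; 7:skiash {VERB}.
Word 1 cannot be CONJ — rule 3 would then fail for every completion. It is VERB.
Word 2 cannot be CONJ — rule 3 would then fail for every completion. It is VERB.
Word 4 cannot be ADJ — rule 4 would then fail for every completion. It is CONJ.
That leaves exactly one tagging: VERB VERB CONJ CONJ CONJ CONJ VERB.
Rule-by-rule: rule 1 satisfied; rule 2 satisfied; rule 3 satisfied; rule 4 satisfied.

VERB VERB CONJ CONJ CONJ CONJ VERB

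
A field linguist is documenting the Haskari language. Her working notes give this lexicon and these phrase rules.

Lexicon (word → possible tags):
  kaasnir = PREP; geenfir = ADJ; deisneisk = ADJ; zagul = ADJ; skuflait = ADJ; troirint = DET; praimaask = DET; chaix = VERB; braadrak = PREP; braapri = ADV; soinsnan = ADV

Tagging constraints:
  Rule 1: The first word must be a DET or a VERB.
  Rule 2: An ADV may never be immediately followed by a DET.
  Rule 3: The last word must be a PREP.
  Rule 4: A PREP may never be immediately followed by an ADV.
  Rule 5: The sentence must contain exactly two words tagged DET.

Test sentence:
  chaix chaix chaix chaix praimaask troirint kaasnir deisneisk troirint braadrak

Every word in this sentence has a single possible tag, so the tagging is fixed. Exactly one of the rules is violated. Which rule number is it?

Fixed tagging: VERB VERB VERB VERB DET DET PREP ADJ DET PREP.
Rule check: R1 pass, R2 pass, R3 pass, R4 pass, R5 fail.
Only rule 5 fails.

5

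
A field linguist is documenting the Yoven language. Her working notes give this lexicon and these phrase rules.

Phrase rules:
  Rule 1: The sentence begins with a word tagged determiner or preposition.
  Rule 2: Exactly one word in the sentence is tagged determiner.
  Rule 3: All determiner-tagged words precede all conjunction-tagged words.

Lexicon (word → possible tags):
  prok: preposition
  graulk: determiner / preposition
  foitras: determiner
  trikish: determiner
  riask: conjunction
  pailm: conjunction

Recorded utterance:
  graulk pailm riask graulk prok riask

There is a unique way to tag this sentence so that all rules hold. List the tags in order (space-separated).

determiner conjunction conjunction preposition preposition conjunction

Candidates per position — 1:graulk {determiner,preposition}; 2:pailm {conjunction}; 3:riask {conjunction}; 4:graulk {determiner,preposition}; 5:prok {preposition}; 6:riask {conjunction}.
If word 4 were determiner, no tagging could satisfy rule 3; so word 4 is preposition.
If word 1 were preposition, no tagging could satisfy rule 2; so word 1 is determiner.
So the tagging must be: determiner conjunction conjunction preposition preposition conjunction.
Rule-by-rule: rule 1 ✓; rule 2 ✓; rule 3 ✓.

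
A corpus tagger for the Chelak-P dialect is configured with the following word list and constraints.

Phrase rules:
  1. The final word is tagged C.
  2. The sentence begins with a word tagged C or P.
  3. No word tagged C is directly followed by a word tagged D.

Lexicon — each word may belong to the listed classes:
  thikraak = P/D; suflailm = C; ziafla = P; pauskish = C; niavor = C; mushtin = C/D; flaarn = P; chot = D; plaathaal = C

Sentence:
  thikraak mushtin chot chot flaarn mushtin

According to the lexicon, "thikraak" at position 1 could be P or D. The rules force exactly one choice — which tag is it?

Candidates per position — 1:thikraak {P,D}; 2:mushtin {C,D}; 3:chot {D}; 4:chot {D}; 5:flaarn {P}; 6:mushtin {C,D}.
Position 1: D is ruled out by rule 2; that leaves P.
Position 2: C is ruled out by rule 3; that leaves D.
Position 6: D is ruled out by rule 1; that leaves C.
The only consistent sequence is: P D D D P C.
Rule-by-rule: rule 1 ✓; rule 2 ✓; rule 3 ✓.

P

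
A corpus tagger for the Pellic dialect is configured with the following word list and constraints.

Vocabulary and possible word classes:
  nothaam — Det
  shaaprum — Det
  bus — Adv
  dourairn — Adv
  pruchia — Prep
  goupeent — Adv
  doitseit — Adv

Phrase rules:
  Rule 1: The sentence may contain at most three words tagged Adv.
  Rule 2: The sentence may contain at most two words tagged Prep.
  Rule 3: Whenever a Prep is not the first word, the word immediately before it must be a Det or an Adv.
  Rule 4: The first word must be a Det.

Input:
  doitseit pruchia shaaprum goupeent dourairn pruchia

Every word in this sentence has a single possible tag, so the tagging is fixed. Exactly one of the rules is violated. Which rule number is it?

4

Fixed tagging: Adv Prep Det Adv Adv Prep.
Rule check: R1 ok, R2 ok, R3 ok, R4 fails.
Only rule 4 fails.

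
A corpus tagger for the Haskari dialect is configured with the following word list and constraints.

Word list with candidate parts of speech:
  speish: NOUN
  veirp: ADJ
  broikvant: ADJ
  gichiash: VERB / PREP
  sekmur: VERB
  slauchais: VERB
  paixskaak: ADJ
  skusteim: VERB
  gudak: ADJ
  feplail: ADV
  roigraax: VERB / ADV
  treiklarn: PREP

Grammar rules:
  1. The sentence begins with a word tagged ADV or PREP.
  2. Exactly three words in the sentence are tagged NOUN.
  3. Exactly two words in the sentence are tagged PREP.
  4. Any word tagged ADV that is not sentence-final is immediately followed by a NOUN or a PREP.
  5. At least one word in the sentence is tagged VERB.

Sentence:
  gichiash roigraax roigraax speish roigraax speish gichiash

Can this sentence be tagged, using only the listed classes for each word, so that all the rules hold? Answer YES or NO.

NO

Candidates per position — 1:gichiash {VERB,PREP}; 2:roigraax {VERB,ADV}; 3:roigraax {VERB,ADV}; 4:speish {NOUN}; 5:roigraax {VERB,ADV}; 6:speish {NOUN}; 7:gichiash {VERB,PREP}.
Rule 2 cannot be satisfied by any choice of tags from the lexicon.
So there is no consistent tagging.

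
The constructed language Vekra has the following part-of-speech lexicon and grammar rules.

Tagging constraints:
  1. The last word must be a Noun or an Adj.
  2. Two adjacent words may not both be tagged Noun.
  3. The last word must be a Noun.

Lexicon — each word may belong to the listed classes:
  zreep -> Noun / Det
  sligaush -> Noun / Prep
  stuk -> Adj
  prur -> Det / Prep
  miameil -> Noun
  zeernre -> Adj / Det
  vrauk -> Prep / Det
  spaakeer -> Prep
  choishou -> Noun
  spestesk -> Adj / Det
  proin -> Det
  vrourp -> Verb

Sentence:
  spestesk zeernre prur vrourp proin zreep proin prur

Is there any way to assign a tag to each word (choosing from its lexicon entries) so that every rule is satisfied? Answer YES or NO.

NO

Candidates per position — 1:spestesk {Adj,Det}; 2:zeernre {Adj,Det}; 3:prur {Det,Prep}; 4:vrourp {Verb}; 5:proin {Det}; 6:zreep {Noun,Det}; 7:proin {Det}; 8:prur {Det,Prep}.
Rule 1 cannot be satisfied by any choice of tags from the lexicon.
So there is no consistent tagging.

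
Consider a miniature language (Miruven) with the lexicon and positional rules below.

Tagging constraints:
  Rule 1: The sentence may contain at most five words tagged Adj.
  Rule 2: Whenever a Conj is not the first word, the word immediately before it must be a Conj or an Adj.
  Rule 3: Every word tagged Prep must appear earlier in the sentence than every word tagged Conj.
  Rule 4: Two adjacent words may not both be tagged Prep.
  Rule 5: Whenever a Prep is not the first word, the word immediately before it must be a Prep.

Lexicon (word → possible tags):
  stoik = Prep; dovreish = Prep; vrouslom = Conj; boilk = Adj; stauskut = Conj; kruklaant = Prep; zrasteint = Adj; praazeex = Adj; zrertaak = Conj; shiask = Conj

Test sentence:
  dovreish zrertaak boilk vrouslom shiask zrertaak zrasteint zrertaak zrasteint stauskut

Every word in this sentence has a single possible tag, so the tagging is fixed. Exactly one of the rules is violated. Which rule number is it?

Fixed tagging: Prep Conj Adj Conj Conj Conj Adj Conj Adj Conj.
Rule check: R1 ✓, R2 ✗, R3 ✓, R4 ✓, R5 ✓.
Only rule 2 fails.

2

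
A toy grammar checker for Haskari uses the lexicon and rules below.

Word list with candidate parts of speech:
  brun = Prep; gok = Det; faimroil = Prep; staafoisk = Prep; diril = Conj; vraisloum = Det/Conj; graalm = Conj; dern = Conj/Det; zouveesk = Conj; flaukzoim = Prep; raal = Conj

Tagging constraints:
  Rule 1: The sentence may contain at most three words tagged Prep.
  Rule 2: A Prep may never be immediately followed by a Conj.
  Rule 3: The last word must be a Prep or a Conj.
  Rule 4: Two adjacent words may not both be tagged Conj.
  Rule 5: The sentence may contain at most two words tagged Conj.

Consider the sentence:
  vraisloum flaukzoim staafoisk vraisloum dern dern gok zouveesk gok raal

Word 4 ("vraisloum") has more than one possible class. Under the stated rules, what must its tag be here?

Det

Candidates per position — 1:vraisloum {Det,Conj}; 2:flaukzoim {Prep}; 3:staafoisk {Prep}; 4:vraisloum {Det,Conj}; 5:dern {Conj,Det}; 6:dern {Conj,Det}; 7:gok {Det}; 8:zouveesk {Conj}; 9:gok {Det}; 10:raal {Conj}.
Word 1 cannot be Conj — rule 5 would then fail for every completion. It is Det.
Word 4 cannot be Conj — rule 2 would then fail for every completion. It is Det.
Word 5 cannot be Conj — rule 5 would then fail for every completion. It is Det.
Word 6 cannot be Conj — rule 5 would then fail for every completion. It is Det.
So the tagging must be: Det Prep Prep Det Det Det Det Conj Det Conj.
Checking: rule 1 ✓; rule 2 ✓; rule 3 ✓; rule 4 ✓; rule 5 ✓.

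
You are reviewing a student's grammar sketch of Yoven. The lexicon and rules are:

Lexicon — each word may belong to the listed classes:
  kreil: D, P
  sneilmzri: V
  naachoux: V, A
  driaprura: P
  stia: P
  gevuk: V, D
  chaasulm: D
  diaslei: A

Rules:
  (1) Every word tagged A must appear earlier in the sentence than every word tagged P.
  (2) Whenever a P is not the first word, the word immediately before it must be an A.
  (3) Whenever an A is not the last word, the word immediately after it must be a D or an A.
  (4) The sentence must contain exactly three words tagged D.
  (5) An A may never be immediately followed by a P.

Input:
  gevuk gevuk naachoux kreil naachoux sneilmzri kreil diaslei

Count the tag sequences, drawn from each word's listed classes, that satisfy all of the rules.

Candidates per position — 1:gevuk {V,D}; 2:gevuk {V,D}; 3:naachoux {V,A}; 4:kreil {D,P}; 5:naachoux {V,A}; 6:sneilmzri {V}; 7:kreil {D,P}; 8:diaslei {A}.
There are 64 candidate sequences in total.
The sequences that satisfy every rule: V D V D V V D A; V D A D V V D A; D V V D V V D A; D V A D V V D A.
Count = 4.

4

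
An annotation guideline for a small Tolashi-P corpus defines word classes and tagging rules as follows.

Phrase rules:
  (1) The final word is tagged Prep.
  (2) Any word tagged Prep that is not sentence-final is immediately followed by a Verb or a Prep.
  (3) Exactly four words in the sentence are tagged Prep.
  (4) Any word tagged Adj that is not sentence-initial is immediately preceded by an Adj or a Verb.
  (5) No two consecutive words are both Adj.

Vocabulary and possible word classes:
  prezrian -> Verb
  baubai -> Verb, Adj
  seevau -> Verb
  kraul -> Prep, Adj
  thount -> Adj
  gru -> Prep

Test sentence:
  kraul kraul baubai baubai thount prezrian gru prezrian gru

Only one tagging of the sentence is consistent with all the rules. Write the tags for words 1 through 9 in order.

Prep Prep Verb Verb Adj Verb Prep Verb Prep

Candidates per position — 1:kraul {Prep,Adj}; 2:kraul {Prep,Adj}; 3:baubai {Verb,Adj}; 4:baubai {Verb,Adj}; 5:thount {Adj}; 6:prezrian {Verb}; 7:gru {Prep}; 8:prezrian {Verb}; 9:gru {Prep}.
Position 1: tagging it Adj would leave rule 3 unsatisfiable, so it must be Prep.
Position 2: tagging it Adj would leave rule 2 unsatisfiable, so it must be Prep.
Position 3: tagging it Adj would leave rule 2 unsatisfiable, so it must be Verb.
Position 4: tagging it Adj would leave rule 5 unsatisfiable, so it must be Verb.
The only consistent sequence is: Prep Prep Verb Verb Adj Verb Prep Verb Prep.
Verifying each rule — rule 1 ✓; rule 2 ✓; rule 3 ✓; rule 4 ✓; rule 5 ✓.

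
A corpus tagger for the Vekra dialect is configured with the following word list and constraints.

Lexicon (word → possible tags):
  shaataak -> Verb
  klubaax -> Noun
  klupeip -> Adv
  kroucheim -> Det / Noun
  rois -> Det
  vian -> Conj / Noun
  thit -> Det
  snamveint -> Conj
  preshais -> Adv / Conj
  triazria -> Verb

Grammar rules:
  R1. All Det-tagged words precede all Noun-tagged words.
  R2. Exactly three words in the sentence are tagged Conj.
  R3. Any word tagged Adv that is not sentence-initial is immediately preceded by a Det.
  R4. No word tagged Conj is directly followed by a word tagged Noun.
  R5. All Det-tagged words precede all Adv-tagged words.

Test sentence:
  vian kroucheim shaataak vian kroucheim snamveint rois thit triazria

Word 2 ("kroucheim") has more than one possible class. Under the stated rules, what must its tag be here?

Candidates per position — 1:vian {Conj,Noun}; 2:kroucheim {Det,Noun}; 3:shaataak {Verb}; 4:vian {Conj,Noun}; 5:kroucheim {Det,Noun}; 6:snamveint {Conj}; 7:rois {Det}; 8:thit {Det}; 9:triazria {Verb}.
Position 1: Noun is ruled out by rule 1; that leaves Conj.
Position 2: Noun is ruled out by rule 1; that leaves Det.
Position 4: Noun is ruled out by rule 1; that leaves Conj.
Position 5: Noun is ruled out by rule 1; that leaves Det.
That leaves exactly one tagging: Conj Det Verb Conj Det Conj Det Det Verb.
Check: rule 1 holds; rule 2 holds; rule 3 holds; rule 4 holds; rule 5 holds.

Det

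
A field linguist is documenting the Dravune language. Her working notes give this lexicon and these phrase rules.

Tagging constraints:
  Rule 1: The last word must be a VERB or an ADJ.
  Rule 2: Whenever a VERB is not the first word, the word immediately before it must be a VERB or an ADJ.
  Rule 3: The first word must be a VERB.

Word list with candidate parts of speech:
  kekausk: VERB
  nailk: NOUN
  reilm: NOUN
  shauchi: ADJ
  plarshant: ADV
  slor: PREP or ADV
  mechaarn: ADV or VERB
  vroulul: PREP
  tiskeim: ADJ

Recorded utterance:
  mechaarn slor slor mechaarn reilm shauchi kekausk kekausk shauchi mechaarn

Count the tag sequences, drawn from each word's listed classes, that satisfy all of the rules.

4

Candidates per position — 1:mechaarn {ADV,VERB}; 2:slor {PREP,ADV}; 3:slor {PREP,ADV}; 4:mechaarn {ADV,VERB}; 5:reilm {NOUN}; 6:shauchi {ADJ}; 7:kekausk {VERB}; 8:kekausk {VERB}; 9:shauchi {ADJ}; 10:mechaarn {ADV,VERB}.
There are 32 candidate sequences in total.
The sequences that satisfy every rule: VERB PREP PREP ADV NOUN ADJ VERB VERB ADJ VERB; VERB PREP ADV ADV NOUN ADJ VERB VERB ADJ VERB; VERB ADV PREP ADV NOUN ADJ VERB VERB ADJ VERB; VERB ADV ADV ADV NOUN ADJ VERB VERB ADJ VERB.
Count = 4.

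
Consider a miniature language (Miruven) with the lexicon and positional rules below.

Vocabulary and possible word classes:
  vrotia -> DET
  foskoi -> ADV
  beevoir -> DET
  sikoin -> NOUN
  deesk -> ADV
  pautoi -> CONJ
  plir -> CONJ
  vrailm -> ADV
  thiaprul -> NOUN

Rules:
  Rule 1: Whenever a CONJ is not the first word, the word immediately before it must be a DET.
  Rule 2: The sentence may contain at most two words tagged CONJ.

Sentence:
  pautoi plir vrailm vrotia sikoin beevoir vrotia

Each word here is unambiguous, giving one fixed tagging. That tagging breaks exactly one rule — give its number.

1

Fixed tagging: CONJ CONJ ADV DET NOUN DET DET.
Applying the rules: R1 fails, R2 ok.
Only rule 1 fails.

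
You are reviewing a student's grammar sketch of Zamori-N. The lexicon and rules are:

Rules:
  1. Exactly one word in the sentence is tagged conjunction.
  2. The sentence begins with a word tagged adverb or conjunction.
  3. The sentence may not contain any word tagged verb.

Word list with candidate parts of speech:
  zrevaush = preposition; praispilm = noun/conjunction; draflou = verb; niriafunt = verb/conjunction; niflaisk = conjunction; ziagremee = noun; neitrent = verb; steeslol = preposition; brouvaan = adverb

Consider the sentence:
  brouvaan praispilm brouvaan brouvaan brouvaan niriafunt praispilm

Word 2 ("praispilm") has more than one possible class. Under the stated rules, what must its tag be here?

noun

Candidates per position — 1:brouvaan {adverb}; 2:praispilm {noun,conjunction}; 3:brouvaan {adverb}; 4:brouvaan {adverb}; 5:brouvaan {adverb}; 6:niriafunt {verb,conjunction}; 7:praispilm {noun,conjunction}.
If word 6 were verb, no tagging could satisfy rule 3; so word 6 is conjunction.
If word 7 were conjunction, no tagging could satisfy rule 1; so word 7 is noun.
If word 2 were conjunction, no tagging could satisfy rule 1; so word 2 is noun.
That leaves exactly one tagging: adverb noun adverb adverb adverb conjunction noun.
Checking: rule 1 ✓; rule 2 ✓; rule 3 ✓.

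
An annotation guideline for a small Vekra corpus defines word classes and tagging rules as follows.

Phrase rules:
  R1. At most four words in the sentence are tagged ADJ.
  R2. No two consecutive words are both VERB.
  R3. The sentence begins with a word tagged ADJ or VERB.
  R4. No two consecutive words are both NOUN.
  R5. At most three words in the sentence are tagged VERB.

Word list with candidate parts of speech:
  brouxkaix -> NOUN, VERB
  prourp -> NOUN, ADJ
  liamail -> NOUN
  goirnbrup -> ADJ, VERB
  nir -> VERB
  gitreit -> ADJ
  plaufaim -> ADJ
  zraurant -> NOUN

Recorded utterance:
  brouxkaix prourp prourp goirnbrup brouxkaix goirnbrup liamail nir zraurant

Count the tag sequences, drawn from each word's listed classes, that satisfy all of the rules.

Candidates per position — 1:brouxkaix {NOUN,VERB}; 2:prourp {NOUN,ADJ}; 3:prourp {NOUN,ADJ}; 4:goirnbrup {ADJ,VERB}; 5:brouxkaix {NOUN,VERB}; 6:goirnbrup {ADJ,VERB}; 7:liamail {NOUN}; 8:nir {VERB}; 9:zraurant {NOUN}.
There are 64 candidate sequences in total.
Checking each against the rules leaves 12 sequences.
Count = 12.

12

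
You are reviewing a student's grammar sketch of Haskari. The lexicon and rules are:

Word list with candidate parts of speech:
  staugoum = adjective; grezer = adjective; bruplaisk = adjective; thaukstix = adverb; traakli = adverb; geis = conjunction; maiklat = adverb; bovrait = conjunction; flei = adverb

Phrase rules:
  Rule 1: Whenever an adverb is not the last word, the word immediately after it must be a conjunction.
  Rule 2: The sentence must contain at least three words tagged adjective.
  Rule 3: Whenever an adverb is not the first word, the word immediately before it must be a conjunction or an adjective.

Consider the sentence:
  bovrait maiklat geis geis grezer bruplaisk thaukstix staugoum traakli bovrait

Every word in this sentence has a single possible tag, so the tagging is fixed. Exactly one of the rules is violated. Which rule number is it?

1

Fixed tagging: conjunction adverb conjunction conjunction adjective adjective adverb adjective adverb conjunction.
Rule check: R1 fail, R2 pass, R3 pass.
Only rule 1 fails.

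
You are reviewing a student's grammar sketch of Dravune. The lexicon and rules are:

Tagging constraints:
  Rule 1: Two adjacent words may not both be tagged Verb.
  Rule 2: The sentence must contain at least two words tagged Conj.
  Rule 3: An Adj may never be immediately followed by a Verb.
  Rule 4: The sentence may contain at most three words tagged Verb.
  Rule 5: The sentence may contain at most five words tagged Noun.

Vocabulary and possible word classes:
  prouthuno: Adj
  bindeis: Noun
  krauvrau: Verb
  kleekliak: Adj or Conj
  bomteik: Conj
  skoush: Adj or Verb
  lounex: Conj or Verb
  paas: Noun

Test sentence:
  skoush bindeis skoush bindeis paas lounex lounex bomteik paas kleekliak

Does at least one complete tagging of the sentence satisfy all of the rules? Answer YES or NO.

Candidates per position — 1:skoush {Adj,Verb}; 2:bindeis {Noun}; 3:skoush {Adj,Verb}; 4:bindeis {Noun}; 5:paas {Noun}; 6:lounex {Conj,Verb}; 7:lounex {Conj,Verb}; 8:bomteik {Conj}; 9:paas {Noun}; 10:kleekliak {Adj,Conj}.
One satisfying assignment: Verb Noun Verb Noun Noun Conj Verb Conj Noun Adj.
Check: rule 1 satisfied; rule 2 satisfied; rule 3 satisfied; rule 4 satisfied; rule 5 satisfied.

YES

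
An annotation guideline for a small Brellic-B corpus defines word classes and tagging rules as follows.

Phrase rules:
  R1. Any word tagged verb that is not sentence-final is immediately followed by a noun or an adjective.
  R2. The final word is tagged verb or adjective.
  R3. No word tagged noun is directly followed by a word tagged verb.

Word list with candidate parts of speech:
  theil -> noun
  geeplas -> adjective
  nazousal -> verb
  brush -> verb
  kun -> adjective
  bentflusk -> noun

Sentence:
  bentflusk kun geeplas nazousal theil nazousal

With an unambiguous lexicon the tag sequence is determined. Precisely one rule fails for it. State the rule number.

Fixed tagging: noun adjective adjective verb noun verb.
Checking each rule: R1 holds, R2 holds, R3 violated.
Only rule 3 fails.

3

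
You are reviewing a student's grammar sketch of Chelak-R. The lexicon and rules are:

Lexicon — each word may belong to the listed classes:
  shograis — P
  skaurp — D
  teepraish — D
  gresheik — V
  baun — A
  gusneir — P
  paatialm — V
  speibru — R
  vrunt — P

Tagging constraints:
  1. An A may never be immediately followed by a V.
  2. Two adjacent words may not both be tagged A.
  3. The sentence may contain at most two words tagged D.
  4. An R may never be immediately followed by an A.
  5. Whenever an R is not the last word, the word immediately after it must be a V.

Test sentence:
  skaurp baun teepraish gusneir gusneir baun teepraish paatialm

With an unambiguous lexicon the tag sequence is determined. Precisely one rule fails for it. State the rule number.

3

Fixed tagging: D A D P P A D V.
Rule check: R1 holds, R2 holds, R3 violated, R4 holds, R5 holds.
Only rule 3 fails.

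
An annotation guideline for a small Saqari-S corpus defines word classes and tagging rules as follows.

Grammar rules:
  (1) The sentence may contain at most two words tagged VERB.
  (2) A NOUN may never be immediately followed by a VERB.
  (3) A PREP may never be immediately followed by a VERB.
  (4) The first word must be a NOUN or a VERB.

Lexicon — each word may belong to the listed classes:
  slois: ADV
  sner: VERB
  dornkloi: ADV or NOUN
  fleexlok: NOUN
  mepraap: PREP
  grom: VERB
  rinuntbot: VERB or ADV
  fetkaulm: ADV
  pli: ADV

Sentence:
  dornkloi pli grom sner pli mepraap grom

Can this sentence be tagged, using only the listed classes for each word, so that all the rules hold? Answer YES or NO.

Candidates per position — 1:dornkloi {ADV,NOUN}; 2:pli {ADV}; 3:grom {VERB}; 4:sner {VERB}; 5:pli {ADV}; 6:mepraap {PREP}; 7:grom {VERB}.
Rule 1 cannot be satisfied by any choice of tags from the lexicon.
So there is no consistent tagging.

NO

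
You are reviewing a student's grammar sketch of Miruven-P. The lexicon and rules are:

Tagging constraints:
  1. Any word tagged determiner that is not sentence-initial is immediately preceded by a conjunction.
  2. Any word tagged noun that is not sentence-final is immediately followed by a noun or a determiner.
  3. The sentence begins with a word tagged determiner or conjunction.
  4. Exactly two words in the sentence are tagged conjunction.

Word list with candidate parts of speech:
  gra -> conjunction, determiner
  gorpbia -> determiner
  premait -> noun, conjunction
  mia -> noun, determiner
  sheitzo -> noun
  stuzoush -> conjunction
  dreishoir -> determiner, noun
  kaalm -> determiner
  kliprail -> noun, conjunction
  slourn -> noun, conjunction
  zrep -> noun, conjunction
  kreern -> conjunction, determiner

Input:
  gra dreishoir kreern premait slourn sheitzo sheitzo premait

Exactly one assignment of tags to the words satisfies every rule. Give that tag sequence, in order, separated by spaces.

Candidates per position — 1:gra {conjunction,determiner}; 2:dreishoir {determiner,noun}; 3:kreern {conjunction,determiner}; 4:premait {noun,conjunction}; 5:slourn {noun,conjunction}; 6:sheitzo {noun}; 7:sheitzo {noun}; 8:premait {noun,conjunction}.
If word 3 were determiner, no tagging could satisfy rule 1; so word 3 is conjunction.
If word 8 were conjunction, no tagging could satisfy rule 2; so word 8 is noun.
If word 2 were noun, no tagging could satisfy rule 2; so word 2 is determiner.
If word 1 were determiner, no tagging could satisfy rule 1; so word 1 is conjunction.
If word 4 were conjunction, no tagging could satisfy rule 4; so word 4 is noun.
If word 5 were conjunction, no tagging could satisfy rule 2; so word 5 is noun.
The only consistent sequence is: conjunction determiner conjunction noun noun noun noun noun.
Checking: rule 1 holds; rule 2 holds; rule 3 holds; rule 4 holds.

conjunction determiner conjunction noun noun noun noun noun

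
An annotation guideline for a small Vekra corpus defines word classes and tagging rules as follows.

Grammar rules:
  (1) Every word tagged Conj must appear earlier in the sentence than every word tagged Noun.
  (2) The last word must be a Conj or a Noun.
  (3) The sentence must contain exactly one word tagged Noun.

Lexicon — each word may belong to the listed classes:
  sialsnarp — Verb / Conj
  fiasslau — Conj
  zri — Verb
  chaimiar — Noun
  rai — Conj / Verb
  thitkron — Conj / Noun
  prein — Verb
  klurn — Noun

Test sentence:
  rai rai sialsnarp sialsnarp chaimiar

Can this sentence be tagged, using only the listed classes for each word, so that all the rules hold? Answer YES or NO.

YES

Candidates per position — 1:rai {Conj,Verb}; 2:rai {Conj,Verb}; 3:sialsnarp {Verb,Conj}; 4:sialsnarp {Verb,Conj}; 5:chaimiar {Noun}.
One satisfying assignment: Conj Conj Conj Conj Noun.
Verifying each rule — rule 1 ✓; rule 2 ✓; rule 3 ✓.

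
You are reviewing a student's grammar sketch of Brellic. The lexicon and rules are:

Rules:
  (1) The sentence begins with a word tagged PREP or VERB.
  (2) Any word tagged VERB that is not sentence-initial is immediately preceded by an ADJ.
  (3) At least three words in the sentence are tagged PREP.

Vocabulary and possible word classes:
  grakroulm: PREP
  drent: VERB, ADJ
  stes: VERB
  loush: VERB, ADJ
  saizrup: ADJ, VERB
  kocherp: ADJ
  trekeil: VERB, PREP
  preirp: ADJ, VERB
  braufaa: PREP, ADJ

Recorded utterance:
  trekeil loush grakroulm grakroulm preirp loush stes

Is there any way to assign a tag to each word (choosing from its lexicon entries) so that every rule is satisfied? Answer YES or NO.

Candidates per position — 1:trekeil {VERB,PREP}; 2:loush {VERB,ADJ}; 3:grakroulm {PREP}; 4:grakroulm {PREP}; 5:preirp {ADJ,VERB}; 6:loush {VERB,ADJ}; 7:stes {VERB}.
One satisfying assignment: PREP ADJ PREP PREP ADJ ADJ VERB.
Checking: rule 1 satisfied; rule 2 satisfied; rule 3 satisfied.

YES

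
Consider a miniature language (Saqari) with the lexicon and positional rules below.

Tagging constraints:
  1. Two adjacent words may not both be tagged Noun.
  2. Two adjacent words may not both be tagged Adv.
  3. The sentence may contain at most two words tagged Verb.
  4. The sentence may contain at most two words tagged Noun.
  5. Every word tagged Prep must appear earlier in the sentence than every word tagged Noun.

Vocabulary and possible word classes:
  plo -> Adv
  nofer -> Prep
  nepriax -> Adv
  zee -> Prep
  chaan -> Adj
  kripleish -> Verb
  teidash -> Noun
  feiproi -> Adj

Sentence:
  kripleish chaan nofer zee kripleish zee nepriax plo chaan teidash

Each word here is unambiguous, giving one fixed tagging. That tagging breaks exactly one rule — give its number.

2

Fixed tagging: Verb Adj Prep Prep Verb Prep Adv Adv Adj Noun.
Applying the rules: R1 pass, R2 fail, R3 pass, R4 pass, R5 pass.
Only rule 2 fails.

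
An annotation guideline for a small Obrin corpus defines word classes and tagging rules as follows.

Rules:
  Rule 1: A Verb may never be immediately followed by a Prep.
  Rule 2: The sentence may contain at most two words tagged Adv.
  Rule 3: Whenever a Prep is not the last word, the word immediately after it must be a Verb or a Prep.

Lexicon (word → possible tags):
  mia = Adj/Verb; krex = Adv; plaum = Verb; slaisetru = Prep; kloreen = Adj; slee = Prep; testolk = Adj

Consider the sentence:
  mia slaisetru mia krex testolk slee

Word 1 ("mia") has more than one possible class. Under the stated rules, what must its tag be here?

Adj

Candidates per position — 1:mia {Adj,Verb}; 2:slaisetru {Prep}; 3:mia {Adj,Verb}; 4:krex {Adv}; 5:testolk {Adj}; 6:slee {Prep}.
Position 1: tagging it Verb would leave rule 1 unsatisfiable, so it must be Adj.
Position 3: tagging it Adj would leave rule 3 unsatisfiable, so it must be Verb.
That leaves exactly one tagging: Adj Prep Verb Adv Adj Prep.
Checking: rule 1 holds; rule 2 holds; rule 3 holds.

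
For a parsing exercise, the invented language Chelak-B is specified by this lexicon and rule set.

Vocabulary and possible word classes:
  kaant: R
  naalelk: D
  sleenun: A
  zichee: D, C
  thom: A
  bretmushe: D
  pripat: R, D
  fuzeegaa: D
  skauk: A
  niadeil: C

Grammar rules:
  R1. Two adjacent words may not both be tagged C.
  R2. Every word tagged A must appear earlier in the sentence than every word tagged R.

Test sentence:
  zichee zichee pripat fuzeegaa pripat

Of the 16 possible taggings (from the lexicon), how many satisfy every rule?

12

Candidates per position — 1:zichee {D,C}; 2:zichee {D,C}; 3:pripat {R,D}; 4:fuzeegaa {D}; 5:pripat {R,D}.
There are 16 candidate sequences in total.
Checking each against the rules leaves 12 sequences.
Count = 12.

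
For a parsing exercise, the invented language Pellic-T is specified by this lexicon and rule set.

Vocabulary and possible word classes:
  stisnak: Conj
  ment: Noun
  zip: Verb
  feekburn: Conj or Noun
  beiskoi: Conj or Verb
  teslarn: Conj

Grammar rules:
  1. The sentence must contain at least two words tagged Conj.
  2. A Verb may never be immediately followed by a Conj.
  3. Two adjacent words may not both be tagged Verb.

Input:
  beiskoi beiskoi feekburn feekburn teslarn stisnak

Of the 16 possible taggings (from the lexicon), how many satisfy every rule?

6

Candidates per position — 1:beiskoi {Conj,Verb}; 2:beiskoi {Conj,Verb}; 3:feekburn {Conj,Noun}; 4:feekburn {Conj,Noun}; 5:teslarn {Conj}; 6:stisnak {Conj}.
There are 16 candidate sequences in total.
Checking each against the rules leaves 6 sequences.
Count = 6.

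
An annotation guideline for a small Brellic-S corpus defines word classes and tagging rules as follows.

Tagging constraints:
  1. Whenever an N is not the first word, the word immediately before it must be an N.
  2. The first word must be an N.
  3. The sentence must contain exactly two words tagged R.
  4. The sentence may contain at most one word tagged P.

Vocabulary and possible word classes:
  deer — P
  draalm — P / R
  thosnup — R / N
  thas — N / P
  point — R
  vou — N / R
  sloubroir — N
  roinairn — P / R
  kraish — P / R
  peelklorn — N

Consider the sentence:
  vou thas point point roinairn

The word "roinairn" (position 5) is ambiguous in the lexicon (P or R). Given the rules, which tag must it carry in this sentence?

P

Candidates per position — 1:vou {N,R}; 2:thas {N,P}; 3:point {R}; 4:point {R}; 5:roinairn {P,R}.
At position 1, choosing R makes rule 2 impossible to satisfy; hence N.
At position 5, choosing R makes rule 3 impossible to satisfy; hence P.
At position 2, choosing P makes rule 4 impossible to satisfy; hence N.
So the tagging must be: N N R R P.
Checking: rule 1 holds; rule 2 holds; rule 3 holds; rule 4 holds.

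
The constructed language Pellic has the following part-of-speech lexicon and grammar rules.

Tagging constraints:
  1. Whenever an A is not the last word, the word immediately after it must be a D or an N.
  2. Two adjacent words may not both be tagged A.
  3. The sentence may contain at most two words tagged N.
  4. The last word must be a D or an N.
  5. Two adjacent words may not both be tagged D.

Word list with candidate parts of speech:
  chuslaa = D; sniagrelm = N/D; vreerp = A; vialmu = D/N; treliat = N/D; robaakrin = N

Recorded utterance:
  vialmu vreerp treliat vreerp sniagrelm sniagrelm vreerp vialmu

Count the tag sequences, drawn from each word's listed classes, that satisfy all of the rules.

Candidates per position — 1:vialmu {D,N}; 2:vreerp {A}; 3:treliat {N,D}; 4:vreerp {A}; 5:sniagrelm {N,D}; 6:sniagrelm {N,D}; 7:vreerp {A}; 8:vialmu {D,N}.
There are 32 candidate sequences in total.
Checking each against the rules leaves 9 sequences.
Count = 9.

9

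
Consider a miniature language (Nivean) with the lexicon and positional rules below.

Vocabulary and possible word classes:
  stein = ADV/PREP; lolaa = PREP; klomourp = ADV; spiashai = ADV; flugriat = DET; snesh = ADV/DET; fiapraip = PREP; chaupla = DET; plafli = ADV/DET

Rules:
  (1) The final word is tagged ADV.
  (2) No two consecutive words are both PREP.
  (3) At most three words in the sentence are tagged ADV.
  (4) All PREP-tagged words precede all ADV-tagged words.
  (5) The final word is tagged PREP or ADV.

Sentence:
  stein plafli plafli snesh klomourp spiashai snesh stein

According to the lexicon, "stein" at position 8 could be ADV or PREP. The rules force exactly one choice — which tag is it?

Candidates per position — 1:stein {ADV,PREP}; 2:plafli {ADV,DET}; 3:plafli {ADV,DET}; 4:snesh {ADV,DET}; 5:klomourp {ADV}; 6:spiashai {ADV}; 7:snesh {ADV,DET}; 8:stein {ADV,PREP}.
Word 8 cannot be PREP — rule 1 would then fail for every completion. It is ADV.
Word 1 cannot be ADV — rule 3 would then fail for every completion. It is PREP.
Word 2 cannot be ADV — rule 3 would then fail for every completion. It is DET.
Word 3 cannot be ADV — rule 3 would then fail for every completion. It is DET.
Word 4 cannot be ADV — rule 3 would then fail for every completion. It is DET.
Word 7 cannot be ADV — rule 3 would then fail for every completion. It is DET.
The only consistent sequence is: PREP DET DET DET ADV ADV DET ADV.
Check: rule 1 holds; rule 2 holds; rule 3 holds; rule 4 holds; rule 5 holds.

ADV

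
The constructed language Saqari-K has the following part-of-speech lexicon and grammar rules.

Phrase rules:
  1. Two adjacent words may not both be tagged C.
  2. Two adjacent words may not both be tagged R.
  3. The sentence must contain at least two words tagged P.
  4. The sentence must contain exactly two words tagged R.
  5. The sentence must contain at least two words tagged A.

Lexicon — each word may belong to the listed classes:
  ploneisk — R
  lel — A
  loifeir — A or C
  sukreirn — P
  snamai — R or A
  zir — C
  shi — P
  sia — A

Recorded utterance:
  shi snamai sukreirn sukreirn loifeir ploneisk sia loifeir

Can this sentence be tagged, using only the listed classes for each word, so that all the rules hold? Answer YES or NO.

YES

Candidates per position — 1:shi {P}; 2:snamai {R,A}; 3:sukreirn {P}; 4:sukreirn {P}; 5:loifeir {A,C}; 6:ploneisk {R}; 7:sia {A}; 8:loifeir {A,C}.
One satisfying assignment: P R P P C R A A.
Check: rule 1 ok; rule 2 ok; rule 3 ok; rule 4 ok; rule 5 ok.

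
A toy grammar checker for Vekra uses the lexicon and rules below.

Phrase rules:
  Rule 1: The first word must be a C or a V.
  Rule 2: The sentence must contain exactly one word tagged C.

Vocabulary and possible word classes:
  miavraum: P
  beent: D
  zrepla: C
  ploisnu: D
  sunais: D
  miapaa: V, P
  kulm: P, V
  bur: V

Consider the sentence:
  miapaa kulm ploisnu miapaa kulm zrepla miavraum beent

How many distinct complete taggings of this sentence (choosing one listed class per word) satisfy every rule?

Candidates per position — 1:miapaa {V,P}; 2:kulm {P,V}; 3:ploisnu {D}; 4:miapaa {V,P}; 5:kulm {P,V}; 6:zrepla {C}; 7:miavraum {P}; 8:beent {D}.
There are 16 candidate sequences in total.
Checking each against the rules leaves 8 sequences.
Count = 8.

8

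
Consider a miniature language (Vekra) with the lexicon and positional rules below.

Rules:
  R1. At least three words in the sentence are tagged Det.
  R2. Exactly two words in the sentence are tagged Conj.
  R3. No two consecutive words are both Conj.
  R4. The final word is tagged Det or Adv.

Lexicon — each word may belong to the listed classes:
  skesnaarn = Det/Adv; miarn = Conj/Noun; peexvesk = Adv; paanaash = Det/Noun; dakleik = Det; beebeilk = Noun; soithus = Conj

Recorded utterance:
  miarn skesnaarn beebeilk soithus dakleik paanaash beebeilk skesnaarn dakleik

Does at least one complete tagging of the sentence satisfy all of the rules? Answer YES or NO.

YES

Candidates per position — 1:miarn {Conj,Noun}; 2:skesnaarn {Det,Adv}; 3:beebeilk {Noun}; 4:soithus {Conj}; 5:dakleik {Det}; 6:paanaash {Det,Noun}; 7:beebeilk {Noun}; 8:skesnaarn {Det,Adv}; 9:dakleik {Det}.
One satisfying assignment: Conj Det Noun Conj Det Det Noun Adv Det.
Check: rule 1 ✓; rule 2 ✓; rule 3 ✓; rule 4 ✓.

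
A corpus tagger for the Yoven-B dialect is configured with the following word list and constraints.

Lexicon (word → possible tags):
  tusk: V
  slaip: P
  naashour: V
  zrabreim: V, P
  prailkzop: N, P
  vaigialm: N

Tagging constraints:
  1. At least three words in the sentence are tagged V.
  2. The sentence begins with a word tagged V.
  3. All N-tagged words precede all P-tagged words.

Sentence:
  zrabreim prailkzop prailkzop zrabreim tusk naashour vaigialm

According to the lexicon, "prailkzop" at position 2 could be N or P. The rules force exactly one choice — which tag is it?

N

Candidates per position — 1:zrabreim {V,P}; 2:prailkzop {N,P}; 3:prailkzop {N,P}; 4:zrabreim {V,P}; 5:tusk {V}; 6:naashour {V}; 7:vaigialm {N}.
Position 1: tagging it P would leave rule 2 unsatisfiable, so it must be V.
Position 2: tagging it P would leave rule 3 unsatisfiable, so it must be N.
Position 3: tagging it P would leave rule 3 unsatisfiable, so it must be N.
Position 4: tagging it P would leave rule 3 unsatisfiable, so it must be V.
The unique satisfying tagging is: V N N V V V N.
Rule-by-rule: rule 1 ok; rule 2 ok; rule 3 ok.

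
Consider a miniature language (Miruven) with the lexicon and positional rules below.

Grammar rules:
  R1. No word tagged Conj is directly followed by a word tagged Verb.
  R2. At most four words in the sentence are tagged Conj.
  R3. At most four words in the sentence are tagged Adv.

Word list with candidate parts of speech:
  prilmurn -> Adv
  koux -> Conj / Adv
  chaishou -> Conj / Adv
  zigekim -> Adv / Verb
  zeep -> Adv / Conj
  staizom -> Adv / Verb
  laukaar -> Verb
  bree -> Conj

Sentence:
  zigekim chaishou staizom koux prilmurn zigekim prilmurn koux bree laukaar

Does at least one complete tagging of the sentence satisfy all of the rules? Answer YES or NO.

Candidates per position — 1:zigekim {Adv,Verb}; 2:chaishou {Conj,Adv}; 3:staizom {Adv,Verb}; 4:koux {Conj,Adv}; 5:prilmurn {Adv}; 6:zigekim {Adv,Verb}; 7:prilmurn {Adv}; 8:koux {Conj,Adv}; 9:bree {Conj}; 10:laukaar {Verb}.
Rule 1 cannot be satisfied by any choice of tags from the lexicon.
So there is no consistent tagging.

NO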